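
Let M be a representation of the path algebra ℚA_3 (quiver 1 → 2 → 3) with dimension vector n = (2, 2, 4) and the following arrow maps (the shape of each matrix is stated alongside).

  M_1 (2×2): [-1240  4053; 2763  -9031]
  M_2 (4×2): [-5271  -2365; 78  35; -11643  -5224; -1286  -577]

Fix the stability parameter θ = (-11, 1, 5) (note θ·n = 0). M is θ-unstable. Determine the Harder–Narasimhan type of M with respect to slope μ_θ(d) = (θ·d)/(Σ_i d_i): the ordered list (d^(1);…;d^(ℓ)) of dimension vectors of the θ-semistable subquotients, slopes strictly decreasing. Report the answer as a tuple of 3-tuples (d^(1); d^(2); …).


Via rank(M_{q-1}∘⋯∘M_p): M ≅ I[1,3]^2, I[3,3]^2.
μ_θ-semistable layers: μ^(1)=5; μ^(2)=1; μ^(3)=-11

((0, 0, 4); (0, 2, 0); (2, 0, 0))


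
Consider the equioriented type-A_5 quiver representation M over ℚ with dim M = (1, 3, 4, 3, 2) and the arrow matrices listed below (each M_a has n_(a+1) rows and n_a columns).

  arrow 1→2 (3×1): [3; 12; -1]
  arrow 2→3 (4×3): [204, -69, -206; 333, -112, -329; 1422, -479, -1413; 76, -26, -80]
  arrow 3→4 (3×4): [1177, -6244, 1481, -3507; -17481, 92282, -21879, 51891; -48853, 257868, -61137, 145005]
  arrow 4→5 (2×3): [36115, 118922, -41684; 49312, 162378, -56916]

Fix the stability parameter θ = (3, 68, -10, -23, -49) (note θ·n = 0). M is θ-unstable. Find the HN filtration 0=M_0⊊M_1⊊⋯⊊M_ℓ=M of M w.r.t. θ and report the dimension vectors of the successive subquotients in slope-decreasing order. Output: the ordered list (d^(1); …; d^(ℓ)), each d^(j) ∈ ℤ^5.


Barcode: M ≅ I[1,5], I[2,3], I[2,5], I[3,4]. HN layers by μ_θ (4 steps, strictly decreasing):
  μ^(1)=29; μ^(2)=-11/5; μ^(3)=-7/2; μ^(4)=-33/2

((0, 1, 1, 0, 0); (1, 1, 1, 1, 1); (0, 1, 1, 1, 1); (0, 0, 1, 1, 0))


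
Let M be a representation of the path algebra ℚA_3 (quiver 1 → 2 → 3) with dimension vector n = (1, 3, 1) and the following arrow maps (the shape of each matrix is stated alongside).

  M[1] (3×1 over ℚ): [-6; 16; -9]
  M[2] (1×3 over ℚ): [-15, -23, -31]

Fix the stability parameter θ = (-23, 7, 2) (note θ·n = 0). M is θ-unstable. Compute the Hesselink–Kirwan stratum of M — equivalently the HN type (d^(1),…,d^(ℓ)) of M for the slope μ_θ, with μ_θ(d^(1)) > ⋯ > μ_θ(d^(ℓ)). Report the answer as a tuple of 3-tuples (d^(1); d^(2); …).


Interval decomposition of M: I[1,3], I[2,2]^2.
HN type (ℓ=3): μ^(1)=7; μ^(2)=9/2; μ^(3)=-23

((0, 2, 0); (0, 1, 1); (1, 0, 0))


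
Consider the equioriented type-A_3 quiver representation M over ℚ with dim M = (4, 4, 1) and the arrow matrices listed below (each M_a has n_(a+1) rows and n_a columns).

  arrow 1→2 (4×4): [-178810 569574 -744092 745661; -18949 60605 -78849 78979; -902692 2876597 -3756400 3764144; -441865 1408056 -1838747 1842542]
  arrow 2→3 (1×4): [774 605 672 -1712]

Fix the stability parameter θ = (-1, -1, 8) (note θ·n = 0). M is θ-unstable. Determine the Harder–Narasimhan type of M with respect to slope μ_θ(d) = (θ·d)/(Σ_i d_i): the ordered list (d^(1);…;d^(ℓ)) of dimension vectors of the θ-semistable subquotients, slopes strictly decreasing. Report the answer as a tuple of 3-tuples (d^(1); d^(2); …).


Via rank(M_{q-1}∘⋯∘M_p): M ≅ I[1,1], I[1,2]^2, I[1,3], I[2,2].
μ_θ-semistable layers: μ^(1)=8; μ^(2)=-1

((0, 0, 1); (4, 4, 0))


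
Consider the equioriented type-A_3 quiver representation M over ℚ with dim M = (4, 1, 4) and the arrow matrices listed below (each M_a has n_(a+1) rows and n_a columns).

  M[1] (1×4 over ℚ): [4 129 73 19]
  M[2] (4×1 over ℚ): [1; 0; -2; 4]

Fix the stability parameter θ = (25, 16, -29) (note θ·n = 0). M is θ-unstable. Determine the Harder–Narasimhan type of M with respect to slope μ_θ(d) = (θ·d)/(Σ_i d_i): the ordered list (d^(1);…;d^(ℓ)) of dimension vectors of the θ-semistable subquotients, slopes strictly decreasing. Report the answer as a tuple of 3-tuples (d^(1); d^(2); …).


Interval decomposition of M: I[1,1]^3, I[1,3], I[3,3]^3.
HN type (ℓ=3): μ^(1)=25; μ^(2)=4; μ^(3)=-29

((3, 0, 0); (1, 1, 1); (0, 0, 3))


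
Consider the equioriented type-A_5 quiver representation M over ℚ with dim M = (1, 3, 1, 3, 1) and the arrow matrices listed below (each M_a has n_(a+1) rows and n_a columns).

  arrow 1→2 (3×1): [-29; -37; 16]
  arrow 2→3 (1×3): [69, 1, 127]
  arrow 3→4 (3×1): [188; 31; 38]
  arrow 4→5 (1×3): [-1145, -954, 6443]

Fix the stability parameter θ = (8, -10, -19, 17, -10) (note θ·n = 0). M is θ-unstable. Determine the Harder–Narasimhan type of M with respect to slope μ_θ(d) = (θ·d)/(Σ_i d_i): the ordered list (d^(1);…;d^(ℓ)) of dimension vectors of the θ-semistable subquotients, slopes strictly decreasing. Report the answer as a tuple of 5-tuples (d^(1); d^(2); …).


Interval decomposition of M: I[1,4], I[2,2]^2, I[4,4], I[4,5].
HN type (ℓ=4): μ^(1)=17; μ^(2)=7/2; μ^(3)=-7; μ^(4)=-10

((0, 0, 0, 2, 0); (0, 0, 0, 1, 1); (1, 1, 1, 0, 0); (0, 2, 0, 0, 0))


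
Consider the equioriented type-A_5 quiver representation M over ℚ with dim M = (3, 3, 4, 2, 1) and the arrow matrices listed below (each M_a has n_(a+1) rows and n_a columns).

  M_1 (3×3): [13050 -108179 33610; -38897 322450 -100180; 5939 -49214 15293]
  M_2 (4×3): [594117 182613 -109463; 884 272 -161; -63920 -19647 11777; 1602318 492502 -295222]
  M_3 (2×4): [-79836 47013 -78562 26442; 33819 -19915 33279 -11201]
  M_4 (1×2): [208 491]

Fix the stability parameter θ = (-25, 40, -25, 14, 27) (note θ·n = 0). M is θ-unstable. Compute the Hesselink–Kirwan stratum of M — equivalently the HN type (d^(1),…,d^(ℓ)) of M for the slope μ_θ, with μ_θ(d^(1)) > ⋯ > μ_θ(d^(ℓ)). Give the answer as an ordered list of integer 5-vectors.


Barcode: M ≅ I[1,3], I[1,4], I[1,5], I[3,3]. HN layers by μ_θ (4 steps, strictly decreasing):
  μ^(1)=27; μ^(2)=14; μ^(3)=15/2; μ^(4)=-25

((0, 0, 0, 0, 1); (0, 0, 0, 2, 0); (0, 3, 3, 0, 0); (3, 0, 1, 0, 0))


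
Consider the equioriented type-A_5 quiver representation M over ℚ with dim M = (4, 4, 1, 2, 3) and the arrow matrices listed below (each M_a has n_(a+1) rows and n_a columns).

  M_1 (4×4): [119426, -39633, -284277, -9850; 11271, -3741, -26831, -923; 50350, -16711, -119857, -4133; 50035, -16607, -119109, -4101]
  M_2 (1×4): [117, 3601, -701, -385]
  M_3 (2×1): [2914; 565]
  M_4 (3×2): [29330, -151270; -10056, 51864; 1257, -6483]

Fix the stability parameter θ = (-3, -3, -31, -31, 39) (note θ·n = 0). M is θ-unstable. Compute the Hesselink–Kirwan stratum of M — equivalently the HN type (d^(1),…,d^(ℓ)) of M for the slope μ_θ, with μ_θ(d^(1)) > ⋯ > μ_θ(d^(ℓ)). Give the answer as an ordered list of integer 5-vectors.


Interval decomposition of M: I[1,1], I[1,2]^2, I[1,5], I[2,2], I[4,4], I[5,5]^2.
HN type (ℓ=4): μ^(1)=39; μ^(2)=-3; μ^(3)=-17; μ^(4)=-31

((0, 0, 0, 0, 3); (3, 3, 0, 0, 0); (1, 1, 1, 1, 0); (0, 0, 0, 1, 0))


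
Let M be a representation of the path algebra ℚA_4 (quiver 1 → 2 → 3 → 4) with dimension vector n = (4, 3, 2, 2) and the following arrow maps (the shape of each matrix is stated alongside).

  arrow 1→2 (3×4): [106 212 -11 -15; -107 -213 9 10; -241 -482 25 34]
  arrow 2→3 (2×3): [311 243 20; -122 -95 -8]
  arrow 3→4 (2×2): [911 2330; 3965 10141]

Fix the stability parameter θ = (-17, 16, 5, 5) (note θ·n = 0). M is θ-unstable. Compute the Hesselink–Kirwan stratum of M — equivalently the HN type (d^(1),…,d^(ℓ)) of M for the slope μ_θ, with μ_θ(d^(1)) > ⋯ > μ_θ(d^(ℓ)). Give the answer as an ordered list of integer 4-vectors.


Barcode: M ≅ I[1,1], I[1,2], I[1,4]^2. HN layers by μ_θ (3 steps, strictly decreasing):
  μ^(1)=16; μ^(2)=26/3; μ^(3)=-17

((0, 1, 0, 0); (0, 2, 2, 2); (4, 0, 0, 0))


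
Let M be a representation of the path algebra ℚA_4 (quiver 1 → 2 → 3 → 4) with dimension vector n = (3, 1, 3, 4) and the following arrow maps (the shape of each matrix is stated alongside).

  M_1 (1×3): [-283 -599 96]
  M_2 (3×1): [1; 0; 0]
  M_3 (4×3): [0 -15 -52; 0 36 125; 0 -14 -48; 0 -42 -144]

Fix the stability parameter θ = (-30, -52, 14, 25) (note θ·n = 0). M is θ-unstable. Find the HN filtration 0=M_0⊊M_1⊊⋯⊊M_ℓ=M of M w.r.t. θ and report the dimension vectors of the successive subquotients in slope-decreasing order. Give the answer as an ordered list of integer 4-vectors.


Barcode: M ≅ I[1,1]^2, I[1,3], I[3,4]^2, I[4,4]^2. HN layers by μ_θ (4 steps, strictly decreasing):
  μ^(1)=25; μ^(2)=14; μ^(3)=-30; μ^(4)=-41

((0, 0, 0, 4); (0, 0, 3, 0); (2, 0, 0, 0); (1, 1, 0, 0))


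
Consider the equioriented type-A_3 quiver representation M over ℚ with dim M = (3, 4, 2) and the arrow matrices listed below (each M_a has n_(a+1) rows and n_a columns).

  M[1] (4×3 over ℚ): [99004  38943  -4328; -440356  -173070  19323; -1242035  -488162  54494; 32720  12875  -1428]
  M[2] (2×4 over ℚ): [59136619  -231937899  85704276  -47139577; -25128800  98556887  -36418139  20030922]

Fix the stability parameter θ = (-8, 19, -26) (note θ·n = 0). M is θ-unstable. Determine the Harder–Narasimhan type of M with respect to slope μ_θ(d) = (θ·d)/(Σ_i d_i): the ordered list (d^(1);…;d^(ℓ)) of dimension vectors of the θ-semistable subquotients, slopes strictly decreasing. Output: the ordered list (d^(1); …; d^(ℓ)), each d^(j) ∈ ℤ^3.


Via rank(M_{q-1}∘⋯∘M_p): M ≅ I[1,2], I[1,3]^2, I[2,2].
μ_θ-semistable layers: μ^(1)=19; μ^(2)=-7/2; μ^(3)=-8

((0, 2, 0); (0, 2, 2); (3, 0, 0))


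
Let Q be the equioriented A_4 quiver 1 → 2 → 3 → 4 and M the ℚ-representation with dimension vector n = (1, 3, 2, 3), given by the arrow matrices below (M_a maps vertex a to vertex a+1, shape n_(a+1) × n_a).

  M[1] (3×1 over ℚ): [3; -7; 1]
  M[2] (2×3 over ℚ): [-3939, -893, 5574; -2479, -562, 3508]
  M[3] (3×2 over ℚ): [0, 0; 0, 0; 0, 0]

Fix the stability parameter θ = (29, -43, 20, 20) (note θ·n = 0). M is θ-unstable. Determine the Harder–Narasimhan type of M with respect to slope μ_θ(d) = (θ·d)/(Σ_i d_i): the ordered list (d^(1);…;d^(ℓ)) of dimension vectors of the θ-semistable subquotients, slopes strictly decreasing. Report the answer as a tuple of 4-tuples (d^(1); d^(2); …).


Barcode: M ≅ I[1,3], I[2,2], I[2,3], I[4,4]^3. HN layers by μ_θ (3 steps, strictly decreasing):
  μ^(1)=20; μ^(2)=-7; μ^(3)=-43

((0, 0, 2, 3); (1, 1, 0, 0); (0, 2, 0, 0))


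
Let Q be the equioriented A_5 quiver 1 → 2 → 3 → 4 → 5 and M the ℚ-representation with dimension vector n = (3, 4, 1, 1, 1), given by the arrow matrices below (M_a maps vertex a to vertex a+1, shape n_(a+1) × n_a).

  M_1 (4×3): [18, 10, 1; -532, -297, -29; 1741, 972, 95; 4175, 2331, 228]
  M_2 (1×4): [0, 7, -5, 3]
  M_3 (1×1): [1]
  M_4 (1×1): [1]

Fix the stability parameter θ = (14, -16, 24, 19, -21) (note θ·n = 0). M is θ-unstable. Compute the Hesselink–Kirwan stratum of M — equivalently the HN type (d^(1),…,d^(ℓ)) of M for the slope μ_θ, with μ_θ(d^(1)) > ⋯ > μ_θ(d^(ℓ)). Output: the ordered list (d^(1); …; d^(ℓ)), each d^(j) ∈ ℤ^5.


Via rank(M_{q-1}∘⋯∘M_p): M ≅ I[1,2]^2, I[1,5], I[2,2].
μ_θ-semistable layers: μ^(1)=22/3; μ^(2)=-1; μ^(3)=-16

((0, 0, 1, 1, 1); (3, 3, 0, 0, 0); (0, 1, 0, 0, 0))


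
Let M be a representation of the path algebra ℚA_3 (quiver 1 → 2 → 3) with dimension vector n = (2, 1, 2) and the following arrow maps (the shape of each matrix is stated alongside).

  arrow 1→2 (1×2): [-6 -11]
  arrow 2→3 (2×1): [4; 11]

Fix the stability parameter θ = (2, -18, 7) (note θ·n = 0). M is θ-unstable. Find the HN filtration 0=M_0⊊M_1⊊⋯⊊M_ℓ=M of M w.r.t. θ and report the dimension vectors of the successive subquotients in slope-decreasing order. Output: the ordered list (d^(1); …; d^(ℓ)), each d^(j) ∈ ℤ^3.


Via rank(M_{q-1}∘⋯∘M_p): M ≅ I[1,1], I[1,3], I[3,3].
μ_θ-semistable layers: μ^(1)=7; μ^(2)=2; μ^(3)=-8

((0, 0, 2); (1, 0, 0); (1, 1, 0))


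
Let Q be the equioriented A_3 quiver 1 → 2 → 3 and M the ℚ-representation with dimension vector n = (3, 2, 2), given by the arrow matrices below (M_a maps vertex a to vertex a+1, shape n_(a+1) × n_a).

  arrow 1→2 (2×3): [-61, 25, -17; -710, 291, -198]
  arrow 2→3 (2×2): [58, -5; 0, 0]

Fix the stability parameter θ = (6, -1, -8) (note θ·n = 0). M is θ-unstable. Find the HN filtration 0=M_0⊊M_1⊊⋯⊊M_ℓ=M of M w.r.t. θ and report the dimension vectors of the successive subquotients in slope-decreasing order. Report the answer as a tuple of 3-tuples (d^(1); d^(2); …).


Interval decomposition of M: I[1,1], I[1,2], I[1,3], I[3,3].
HN type (ℓ=4): μ^(1)=6; μ^(2)=5/2; μ^(3)=-1; μ^(4)=-8

((1, 0, 0); (1, 1, 0); (1, 1, 1); (0, 0, 1))


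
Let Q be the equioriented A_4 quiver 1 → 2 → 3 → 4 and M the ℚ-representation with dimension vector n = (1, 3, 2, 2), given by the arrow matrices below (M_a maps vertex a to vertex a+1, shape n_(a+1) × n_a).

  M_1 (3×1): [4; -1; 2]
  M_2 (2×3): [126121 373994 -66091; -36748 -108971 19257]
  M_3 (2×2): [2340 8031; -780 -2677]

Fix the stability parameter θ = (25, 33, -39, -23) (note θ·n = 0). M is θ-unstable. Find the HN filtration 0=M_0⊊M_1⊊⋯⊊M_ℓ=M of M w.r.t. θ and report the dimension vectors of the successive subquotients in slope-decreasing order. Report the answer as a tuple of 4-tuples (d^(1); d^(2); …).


Via rank(M_{q-1}∘⋯∘M_p): M ≅ I[1,4], I[2,2], I[2,3], I[4,4].
μ_θ-semistable layers: μ^(1)=33; μ^(2)=-1; μ^(3)=-3; μ^(4)=-23

((0, 1, 0, 0); (1, 1, 1, 1); (0, 1, 1, 0); (0, 0, 0, 1))


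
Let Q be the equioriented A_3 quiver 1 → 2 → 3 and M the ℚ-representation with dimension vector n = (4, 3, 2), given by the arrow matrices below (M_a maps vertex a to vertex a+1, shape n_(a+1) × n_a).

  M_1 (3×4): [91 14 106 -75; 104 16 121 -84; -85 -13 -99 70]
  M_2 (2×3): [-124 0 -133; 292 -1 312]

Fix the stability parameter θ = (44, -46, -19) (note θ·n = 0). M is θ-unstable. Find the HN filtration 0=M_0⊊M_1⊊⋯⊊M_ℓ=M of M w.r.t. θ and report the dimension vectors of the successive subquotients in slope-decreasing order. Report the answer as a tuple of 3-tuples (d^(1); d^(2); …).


Via rank(M_{q-1}∘⋯∘M_p): M ≅ I[1,1], I[1,2], I[1,3]^2.
μ_θ-semistable layers: μ^(1)=44; μ^(2)=-1; μ^(3)=-7

((1, 0, 0); (1, 1, 0); (2, 2, 2))


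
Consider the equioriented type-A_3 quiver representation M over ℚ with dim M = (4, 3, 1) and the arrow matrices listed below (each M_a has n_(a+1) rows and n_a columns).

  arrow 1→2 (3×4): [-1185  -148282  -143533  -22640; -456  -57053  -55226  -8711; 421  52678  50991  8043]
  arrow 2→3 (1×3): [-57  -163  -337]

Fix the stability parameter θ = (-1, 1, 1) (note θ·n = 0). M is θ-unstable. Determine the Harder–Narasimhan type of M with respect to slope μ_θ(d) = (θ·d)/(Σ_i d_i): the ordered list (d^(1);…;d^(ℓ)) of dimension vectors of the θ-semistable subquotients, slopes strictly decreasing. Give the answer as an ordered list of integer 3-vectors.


Barcode: M ≅ I[1,1], I[1,2]^2, I[1,3]. HN layers by μ_θ (2 steps, strictly decreasing):
  μ^(1)=1; μ^(2)=-1

((0, 3, 1); (4, 0, 0))


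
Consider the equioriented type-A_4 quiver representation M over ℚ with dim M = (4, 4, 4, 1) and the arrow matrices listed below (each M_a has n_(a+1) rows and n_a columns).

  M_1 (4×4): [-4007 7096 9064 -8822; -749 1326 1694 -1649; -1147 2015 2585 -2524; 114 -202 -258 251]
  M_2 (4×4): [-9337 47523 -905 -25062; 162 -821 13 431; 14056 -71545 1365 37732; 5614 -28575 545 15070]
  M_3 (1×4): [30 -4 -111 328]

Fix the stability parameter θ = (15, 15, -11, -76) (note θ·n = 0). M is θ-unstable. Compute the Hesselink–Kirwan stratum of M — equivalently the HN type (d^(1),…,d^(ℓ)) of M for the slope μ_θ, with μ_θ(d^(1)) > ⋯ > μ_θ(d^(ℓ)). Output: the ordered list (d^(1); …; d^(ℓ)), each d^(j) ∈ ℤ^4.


Interval decomposition of M: I[1,1], I[1,3]^2, I[1,4], I[2,3].
HN type (ℓ=4): μ^(1)=15; μ^(2)=19/3; μ^(3)=2; μ^(4)=-57/4

((1, 0, 0, 0); (2, 2, 2, 0); (0, 1, 1, 0); (1, 1, 1, 1))


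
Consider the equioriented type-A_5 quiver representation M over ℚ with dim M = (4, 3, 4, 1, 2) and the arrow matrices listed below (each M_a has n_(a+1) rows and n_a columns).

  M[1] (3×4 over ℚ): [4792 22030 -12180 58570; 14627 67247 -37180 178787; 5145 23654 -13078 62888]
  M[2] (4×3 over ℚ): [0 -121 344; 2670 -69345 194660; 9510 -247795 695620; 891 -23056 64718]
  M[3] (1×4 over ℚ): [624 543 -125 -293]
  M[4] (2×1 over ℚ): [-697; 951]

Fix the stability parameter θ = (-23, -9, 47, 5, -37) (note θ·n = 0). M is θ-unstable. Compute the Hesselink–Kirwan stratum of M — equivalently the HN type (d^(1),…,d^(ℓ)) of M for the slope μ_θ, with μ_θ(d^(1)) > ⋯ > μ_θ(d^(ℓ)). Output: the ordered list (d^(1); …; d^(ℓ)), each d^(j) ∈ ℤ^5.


Via rank(M_{q-1}∘⋯∘M_p): M ≅ I[1,1], I[1,2], I[1,3], I[1,5], I[3,3]^2, I[5,5].
μ_θ-semistable layers: μ^(1)=47; μ^(2)=5; μ^(3)=-9; μ^(4)=-23; μ^(5)=-37

((0, 0, 3, 0, 0); (0, 0, 1, 1, 1); (0, 3, 0, 0, 0); (4, 0, 0, 0, 0); (0, 0, 0, 0, 1))


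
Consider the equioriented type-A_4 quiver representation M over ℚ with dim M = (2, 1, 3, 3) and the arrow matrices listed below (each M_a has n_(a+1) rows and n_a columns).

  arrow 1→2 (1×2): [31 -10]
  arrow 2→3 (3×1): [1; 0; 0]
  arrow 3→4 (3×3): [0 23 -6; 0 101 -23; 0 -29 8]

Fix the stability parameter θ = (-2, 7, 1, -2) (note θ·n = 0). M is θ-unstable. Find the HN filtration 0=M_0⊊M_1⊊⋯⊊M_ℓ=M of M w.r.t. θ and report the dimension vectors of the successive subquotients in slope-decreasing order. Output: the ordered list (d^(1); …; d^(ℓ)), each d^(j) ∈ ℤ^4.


Interval decomposition of M: I[1,1], I[1,3], I[3,4]^2, I[4,4].
HN type (ℓ=3): μ^(1)=4; μ^(2)=-1/2; μ^(3)=-2

((0, 1, 1, 0); (0, 0, 2, 2); (2, 0, 0, 1))


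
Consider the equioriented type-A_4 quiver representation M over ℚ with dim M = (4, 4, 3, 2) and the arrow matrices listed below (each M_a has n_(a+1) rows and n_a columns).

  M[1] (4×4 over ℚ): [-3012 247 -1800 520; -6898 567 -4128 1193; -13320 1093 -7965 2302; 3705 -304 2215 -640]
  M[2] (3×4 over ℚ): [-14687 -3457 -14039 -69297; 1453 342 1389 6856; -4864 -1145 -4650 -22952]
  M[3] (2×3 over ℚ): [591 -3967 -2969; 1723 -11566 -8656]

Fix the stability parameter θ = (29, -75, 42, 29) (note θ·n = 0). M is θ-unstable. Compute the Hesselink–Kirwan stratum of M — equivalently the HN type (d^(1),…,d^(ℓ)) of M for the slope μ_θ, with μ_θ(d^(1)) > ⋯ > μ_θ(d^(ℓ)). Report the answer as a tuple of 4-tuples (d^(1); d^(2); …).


Interval decomposition of M: I[1,2], I[1,3], I[1,4]^2.
HN type (ℓ=3): μ^(1)=42; μ^(2)=71/2; μ^(3)=-23

((0, 0, 1, 0); (0, 0, 2, 2); (4, 4, 0, 0))


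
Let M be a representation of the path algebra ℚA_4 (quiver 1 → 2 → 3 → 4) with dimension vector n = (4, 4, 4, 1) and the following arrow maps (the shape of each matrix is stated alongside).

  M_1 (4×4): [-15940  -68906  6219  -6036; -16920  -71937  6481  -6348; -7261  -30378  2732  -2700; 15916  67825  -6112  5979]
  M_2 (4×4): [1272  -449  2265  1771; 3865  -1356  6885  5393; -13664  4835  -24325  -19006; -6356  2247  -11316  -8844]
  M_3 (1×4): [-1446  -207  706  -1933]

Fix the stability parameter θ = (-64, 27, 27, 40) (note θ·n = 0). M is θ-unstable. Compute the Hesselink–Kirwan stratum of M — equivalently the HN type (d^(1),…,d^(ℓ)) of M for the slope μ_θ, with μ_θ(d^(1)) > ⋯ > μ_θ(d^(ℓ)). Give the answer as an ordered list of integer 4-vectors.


Interval decomposition of M: I[1,3]^3, I[1,4].
HN type (ℓ=3): μ^(1)=40; μ^(2)=27; μ^(3)=-64

((0, 0, 0, 1); (0, 4, 4, 0); (4, 0, 0, 0))


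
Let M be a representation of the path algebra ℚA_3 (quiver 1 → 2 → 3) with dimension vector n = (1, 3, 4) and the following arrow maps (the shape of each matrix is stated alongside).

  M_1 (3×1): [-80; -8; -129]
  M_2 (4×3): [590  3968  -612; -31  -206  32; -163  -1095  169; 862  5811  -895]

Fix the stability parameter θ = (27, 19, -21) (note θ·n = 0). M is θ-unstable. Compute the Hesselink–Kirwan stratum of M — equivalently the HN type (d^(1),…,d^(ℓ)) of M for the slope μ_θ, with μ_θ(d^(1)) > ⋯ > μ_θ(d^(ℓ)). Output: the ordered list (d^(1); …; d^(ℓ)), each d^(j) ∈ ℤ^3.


Barcode: M ≅ I[1,3], I[2,2], I[2,3], I[3,3]^2. HN layers by μ_θ (4 steps, strictly decreasing):
  μ^(1)=19; μ^(2)=25/3; μ^(3)=-1; μ^(4)=-21

((0, 1, 0); (1, 1, 1); (0, 1, 1); (0, 0, 2))


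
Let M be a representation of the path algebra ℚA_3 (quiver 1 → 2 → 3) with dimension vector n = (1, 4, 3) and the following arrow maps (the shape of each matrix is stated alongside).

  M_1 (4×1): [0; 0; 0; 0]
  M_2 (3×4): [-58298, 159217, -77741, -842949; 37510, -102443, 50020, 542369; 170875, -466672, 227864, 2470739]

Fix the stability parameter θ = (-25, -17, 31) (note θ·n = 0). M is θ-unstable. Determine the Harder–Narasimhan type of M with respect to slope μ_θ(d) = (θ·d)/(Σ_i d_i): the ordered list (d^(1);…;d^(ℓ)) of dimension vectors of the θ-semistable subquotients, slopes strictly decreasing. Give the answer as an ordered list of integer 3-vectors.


Via rank(M_{q-1}∘⋯∘M_p): M ≅ I[1,1], I[2,2], I[2,3]^3.
μ_θ-semistable layers: μ^(1)=31; μ^(2)=-17; μ^(3)=-25

((0, 0, 3); (0, 4, 0); (1, 0, 0))


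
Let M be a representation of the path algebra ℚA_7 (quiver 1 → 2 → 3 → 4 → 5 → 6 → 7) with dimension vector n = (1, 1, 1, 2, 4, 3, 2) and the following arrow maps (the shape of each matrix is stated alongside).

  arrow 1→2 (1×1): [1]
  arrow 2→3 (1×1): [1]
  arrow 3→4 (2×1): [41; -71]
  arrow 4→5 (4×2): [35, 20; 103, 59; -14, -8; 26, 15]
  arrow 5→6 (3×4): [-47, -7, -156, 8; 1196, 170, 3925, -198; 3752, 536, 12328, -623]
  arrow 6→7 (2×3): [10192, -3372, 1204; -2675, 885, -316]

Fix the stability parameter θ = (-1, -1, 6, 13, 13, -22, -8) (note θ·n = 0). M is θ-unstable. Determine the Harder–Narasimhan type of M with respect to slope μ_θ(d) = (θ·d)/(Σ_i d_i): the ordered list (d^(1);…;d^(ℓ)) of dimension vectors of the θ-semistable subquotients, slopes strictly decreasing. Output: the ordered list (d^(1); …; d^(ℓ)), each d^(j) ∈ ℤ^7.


Via rank(M_{q-1}∘⋯∘M_p): M ≅ I[1,7], I[4,5], I[5,6], I[5,7].
μ_θ-semistable layers: μ^(1)=13; μ^(2)=2/5; μ^(3)=-1; μ^(4)=-9/2; μ^(5)=-17/3

((0, 0, 0, 1, 1, 0, 0); (0, 0, 1, 1, 1, 1, 1); (1, 1, 0, 0, 0, 0, 0); (0, 0, 0, 0, 1, 1, 0); (0, 0, 0, 0, 1, 1, 1))


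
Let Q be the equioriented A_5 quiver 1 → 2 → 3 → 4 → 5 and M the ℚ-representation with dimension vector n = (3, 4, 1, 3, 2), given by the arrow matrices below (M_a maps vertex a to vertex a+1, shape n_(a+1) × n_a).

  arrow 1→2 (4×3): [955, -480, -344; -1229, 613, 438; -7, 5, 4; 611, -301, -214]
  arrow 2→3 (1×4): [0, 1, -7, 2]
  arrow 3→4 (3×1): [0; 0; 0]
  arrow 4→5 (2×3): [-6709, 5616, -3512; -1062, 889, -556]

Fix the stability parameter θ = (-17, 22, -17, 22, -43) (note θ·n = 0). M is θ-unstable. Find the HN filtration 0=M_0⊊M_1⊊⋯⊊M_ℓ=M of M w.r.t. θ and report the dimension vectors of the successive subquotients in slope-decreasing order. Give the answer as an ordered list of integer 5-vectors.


Barcode: M ≅ I[1,2]^2, I[1,3], I[2,2], I[4,4], I[4,5]^2. HN layers by μ_θ (4 steps, strictly decreasing):
  μ^(1)=22; μ^(2)=5/2; μ^(3)=-21/2; μ^(4)=-17

((0, 3, 0, 1, 0); (0, 1, 1, 0, 0); (0, 0, 0, 2, 2); (3, 0, 0, 0, 0))


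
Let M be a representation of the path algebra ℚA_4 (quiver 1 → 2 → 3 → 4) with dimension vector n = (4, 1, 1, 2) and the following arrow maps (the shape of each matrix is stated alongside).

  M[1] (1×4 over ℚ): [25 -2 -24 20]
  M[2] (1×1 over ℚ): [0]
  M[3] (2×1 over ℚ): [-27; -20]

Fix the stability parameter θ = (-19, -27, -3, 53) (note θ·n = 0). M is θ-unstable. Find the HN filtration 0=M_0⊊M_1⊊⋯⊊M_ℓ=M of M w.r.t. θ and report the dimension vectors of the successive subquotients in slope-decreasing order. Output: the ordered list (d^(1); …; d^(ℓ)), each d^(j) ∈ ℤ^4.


Interval decomposition of M: I[1,1]^3, I[1,2], I[3,4], I[4,4].
HN type (ℓ=4): μ^(1)=53; μ^(2)=-3; μ^(3)=-19; μ^(4)=-23

((0, 0, 0, 2); (0, 0, 1, 0); (3, 0, 0, 0); (1, 1, 0, 0))


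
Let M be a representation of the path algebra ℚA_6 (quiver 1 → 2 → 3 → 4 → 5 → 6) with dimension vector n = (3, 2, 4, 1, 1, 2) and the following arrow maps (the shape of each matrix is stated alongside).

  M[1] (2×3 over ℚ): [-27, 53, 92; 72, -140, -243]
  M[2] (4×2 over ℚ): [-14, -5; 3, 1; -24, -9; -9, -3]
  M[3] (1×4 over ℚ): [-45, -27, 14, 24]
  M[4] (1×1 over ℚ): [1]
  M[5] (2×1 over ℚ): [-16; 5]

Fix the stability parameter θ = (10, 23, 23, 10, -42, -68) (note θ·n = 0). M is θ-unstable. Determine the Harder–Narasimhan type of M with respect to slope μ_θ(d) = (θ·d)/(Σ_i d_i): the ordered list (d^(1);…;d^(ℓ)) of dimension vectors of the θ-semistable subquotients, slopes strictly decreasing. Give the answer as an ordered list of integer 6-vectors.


Interval decomposition of M: I[1,1], I[1,3], I[1,6], I[3,3]^2, I[6,6].
HN type (ℓ=4): μ^(1)=23; μ^(2)=10; μ^(3)=-22/3; μ^(4)=-68

((0, 1, 3, 0, 0, 0); (2, 0, 0, 0, 0, 0); (1, 1, 1, 1, 1, 1); (0, 0, 0, 0, 0, 1))


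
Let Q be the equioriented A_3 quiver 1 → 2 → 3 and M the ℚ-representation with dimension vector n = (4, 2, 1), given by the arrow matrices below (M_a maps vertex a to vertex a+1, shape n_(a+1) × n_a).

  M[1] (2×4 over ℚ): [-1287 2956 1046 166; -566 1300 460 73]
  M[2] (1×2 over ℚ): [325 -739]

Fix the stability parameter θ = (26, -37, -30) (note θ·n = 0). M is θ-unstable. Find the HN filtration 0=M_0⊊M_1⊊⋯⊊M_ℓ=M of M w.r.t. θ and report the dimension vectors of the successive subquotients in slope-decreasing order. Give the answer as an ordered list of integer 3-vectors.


Barcode: M ≅ I[1,1]^2, I[1,2], I[1,3]. HN layers by μ_θ (3 steps, strictly decreasing):
  μ^(1)=26; μ^(2)=-11/2; μ^(3)=-41/3

((2, 0, 0); (1, 1, 0); (1, 1, 1))


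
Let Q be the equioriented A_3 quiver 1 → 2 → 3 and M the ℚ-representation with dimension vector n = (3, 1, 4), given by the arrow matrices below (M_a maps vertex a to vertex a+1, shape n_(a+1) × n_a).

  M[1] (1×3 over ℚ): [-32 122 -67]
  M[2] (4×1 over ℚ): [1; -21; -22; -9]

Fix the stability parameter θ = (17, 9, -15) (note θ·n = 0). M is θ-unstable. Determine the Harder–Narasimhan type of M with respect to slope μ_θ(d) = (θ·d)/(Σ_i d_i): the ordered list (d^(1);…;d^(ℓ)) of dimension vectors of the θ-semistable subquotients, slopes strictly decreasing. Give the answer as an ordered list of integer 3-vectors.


Barcode: M ≅ I[1,1]^2, I[1,3], I[3,3]^3. HN layers by μ_θ (3 steps, strictly decreasing):
  μ^(1)=17; μ^(2)=11/3; μ^(3)=-15

((2, 0, 0); (1, 1, 1); (0, 0, 3))


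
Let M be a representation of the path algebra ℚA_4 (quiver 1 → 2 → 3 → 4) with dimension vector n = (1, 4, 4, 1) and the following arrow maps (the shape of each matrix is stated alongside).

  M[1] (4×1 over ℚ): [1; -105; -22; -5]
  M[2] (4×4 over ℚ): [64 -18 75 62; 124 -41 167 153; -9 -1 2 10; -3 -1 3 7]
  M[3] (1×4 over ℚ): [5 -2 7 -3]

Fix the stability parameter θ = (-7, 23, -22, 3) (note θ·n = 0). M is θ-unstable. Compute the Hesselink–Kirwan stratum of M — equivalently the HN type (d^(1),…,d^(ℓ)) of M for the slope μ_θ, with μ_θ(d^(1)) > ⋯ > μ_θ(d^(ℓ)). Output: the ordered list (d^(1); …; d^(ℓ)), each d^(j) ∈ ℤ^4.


Via rank(M_{q-1}∘⋯∘M_p): M ≅ I[1,4], I[2,3]^3.
μ_θ-semistable layers: μ^(1)=3; μ^(2)=1/2; μ^(3)=-7

((0, 0, 0, 1); (0, 4, 4, 0); (1, 0, 0, 0))


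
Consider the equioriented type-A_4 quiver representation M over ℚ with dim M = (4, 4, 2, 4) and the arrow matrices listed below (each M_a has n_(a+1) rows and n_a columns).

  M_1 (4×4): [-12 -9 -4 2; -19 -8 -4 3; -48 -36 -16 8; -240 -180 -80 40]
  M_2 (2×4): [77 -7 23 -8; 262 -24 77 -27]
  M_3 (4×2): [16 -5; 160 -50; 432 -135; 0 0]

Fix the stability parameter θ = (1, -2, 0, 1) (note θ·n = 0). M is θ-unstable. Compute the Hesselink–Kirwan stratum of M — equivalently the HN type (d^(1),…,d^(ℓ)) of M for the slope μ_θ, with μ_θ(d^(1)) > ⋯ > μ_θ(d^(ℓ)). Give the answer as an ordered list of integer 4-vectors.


Barcode: M ≅ I[1,1]^2, I[1,3], I[1,4], I[2,2]^2, I[4,4]^3. HN layers by μ_θ (4 steps, strictly decreasing):
  μ^(1)=1; μ^(2)=0; μ^(3)=-1/2; μ^(4)=-2

((2, 0, 0, 4); (0, 0, 2, 0); (2, 2, 0, 0); (0, 2, 0, 0))


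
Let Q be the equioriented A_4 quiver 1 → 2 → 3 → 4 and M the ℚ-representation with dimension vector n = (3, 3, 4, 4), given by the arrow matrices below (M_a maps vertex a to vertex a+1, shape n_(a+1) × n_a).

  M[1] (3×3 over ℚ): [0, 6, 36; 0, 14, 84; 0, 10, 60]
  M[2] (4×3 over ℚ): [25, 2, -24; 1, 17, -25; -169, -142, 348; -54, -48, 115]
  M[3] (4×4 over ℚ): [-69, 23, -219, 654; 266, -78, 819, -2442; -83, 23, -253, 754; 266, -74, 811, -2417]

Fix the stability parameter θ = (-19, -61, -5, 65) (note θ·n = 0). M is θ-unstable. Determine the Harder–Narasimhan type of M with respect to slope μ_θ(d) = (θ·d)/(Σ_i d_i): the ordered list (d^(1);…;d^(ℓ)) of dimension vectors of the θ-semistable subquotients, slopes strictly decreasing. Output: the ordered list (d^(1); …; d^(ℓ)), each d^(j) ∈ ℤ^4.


Interval decomposition of M: I[1,1]^2, I[1,4], I[2,4]^2, I[3,4].
HN type (ℓ=5): μ^(1)=65; μ^(2)=-5; μ^(3)=-19; μ^(4)=-40; μ^(5)=-61

((0, 0, 0, 4); (0, 0, 4, 0); (2, 0, 0, 0); (1, 1, 0, 0); (0, 2, 0, 0))


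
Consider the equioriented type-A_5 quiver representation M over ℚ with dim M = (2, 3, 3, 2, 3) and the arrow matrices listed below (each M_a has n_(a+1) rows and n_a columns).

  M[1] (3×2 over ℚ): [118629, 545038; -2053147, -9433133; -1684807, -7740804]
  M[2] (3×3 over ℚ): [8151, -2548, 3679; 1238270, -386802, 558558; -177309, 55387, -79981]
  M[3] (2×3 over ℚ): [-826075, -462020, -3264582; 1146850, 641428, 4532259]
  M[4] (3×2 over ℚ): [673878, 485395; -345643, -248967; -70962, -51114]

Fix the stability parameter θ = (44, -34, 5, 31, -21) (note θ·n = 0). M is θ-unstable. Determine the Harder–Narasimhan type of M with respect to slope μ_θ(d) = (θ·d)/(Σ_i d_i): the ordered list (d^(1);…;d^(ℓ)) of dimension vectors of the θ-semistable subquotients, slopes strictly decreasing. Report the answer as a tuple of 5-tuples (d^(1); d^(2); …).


Barcode: M ≅ I[1,2], I[1,5], I[2,5], I[3,3], I[5,5]. HN layers by μ_θ (3 steps, strictly decreasing):
  μ^(1)=5; μ^(2)=-21; μ^(3)=-34

((2, 2, 3, 2, 2); (0, 0, 0, 0, 1); (0, 1, 0, 0, 0))


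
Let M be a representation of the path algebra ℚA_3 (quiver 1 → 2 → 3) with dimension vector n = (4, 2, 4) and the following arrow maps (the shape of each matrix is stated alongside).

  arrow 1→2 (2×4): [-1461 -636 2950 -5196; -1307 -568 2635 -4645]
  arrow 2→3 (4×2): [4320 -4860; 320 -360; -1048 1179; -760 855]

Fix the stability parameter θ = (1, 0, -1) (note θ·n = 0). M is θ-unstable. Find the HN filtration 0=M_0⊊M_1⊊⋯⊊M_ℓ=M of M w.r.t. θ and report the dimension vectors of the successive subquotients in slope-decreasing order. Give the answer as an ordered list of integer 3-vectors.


Barcode: M ≅ I[1,1]^2, I[1,2], I[1,3], I[3,3]^3. HN layers by μ_θ (4 steps, strictly decreasing):
  μ^(1)=1; μ^(2)=1/2; μ^(3)=0; μ^(4)=-1

((2, 0, 0); (1, 1, 0); (1, 1, 1); (0, 0, 3))


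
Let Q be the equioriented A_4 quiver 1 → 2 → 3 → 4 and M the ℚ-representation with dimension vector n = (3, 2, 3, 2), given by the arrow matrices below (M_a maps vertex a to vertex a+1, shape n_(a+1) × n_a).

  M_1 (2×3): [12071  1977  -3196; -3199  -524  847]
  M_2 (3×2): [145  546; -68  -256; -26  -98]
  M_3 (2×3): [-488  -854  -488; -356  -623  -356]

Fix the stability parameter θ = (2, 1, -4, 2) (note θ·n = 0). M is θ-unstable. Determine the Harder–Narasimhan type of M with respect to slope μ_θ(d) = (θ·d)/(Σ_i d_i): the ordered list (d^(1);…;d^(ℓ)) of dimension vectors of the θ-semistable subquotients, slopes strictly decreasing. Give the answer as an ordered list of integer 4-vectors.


Via rank(M_{q-1}∘⋯∘M_p): M ≅ I[1,1], I[1,3]^2, I[3,4], I[4,4].
μ_θ-semistable layers: μ^(1)=2; μ^(2)=-1/3; μ^(3)=-4

((1, 0, 0, 2); (2, 2, 2, 0); (0, 0, 1, 0))


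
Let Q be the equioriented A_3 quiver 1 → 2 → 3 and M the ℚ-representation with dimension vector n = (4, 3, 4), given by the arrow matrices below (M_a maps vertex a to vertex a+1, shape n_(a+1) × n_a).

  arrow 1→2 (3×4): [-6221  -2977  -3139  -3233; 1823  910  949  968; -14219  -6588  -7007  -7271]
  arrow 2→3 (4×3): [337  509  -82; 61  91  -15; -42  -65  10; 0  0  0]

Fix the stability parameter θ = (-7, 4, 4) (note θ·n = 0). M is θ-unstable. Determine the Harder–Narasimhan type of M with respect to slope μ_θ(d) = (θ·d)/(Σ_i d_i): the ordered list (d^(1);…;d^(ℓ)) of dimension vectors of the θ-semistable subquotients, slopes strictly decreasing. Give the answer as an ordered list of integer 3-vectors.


Barcode: M ≅ I[1,1], I[1,3]^3, I[3,3]. HN layers by μ_θ (2 steps, strictly decreasing):
  μ^(1)=4; μ^(2)=-7

((0, 3, 4); (4, 0, 0))


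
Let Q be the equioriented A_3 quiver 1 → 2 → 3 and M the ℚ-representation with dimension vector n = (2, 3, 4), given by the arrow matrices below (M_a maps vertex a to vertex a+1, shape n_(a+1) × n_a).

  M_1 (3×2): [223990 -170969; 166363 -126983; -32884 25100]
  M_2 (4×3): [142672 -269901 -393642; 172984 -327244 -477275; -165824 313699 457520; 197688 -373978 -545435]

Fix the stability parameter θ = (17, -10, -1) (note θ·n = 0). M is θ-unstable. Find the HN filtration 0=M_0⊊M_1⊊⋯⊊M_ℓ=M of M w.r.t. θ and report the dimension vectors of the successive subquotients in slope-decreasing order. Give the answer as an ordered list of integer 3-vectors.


Via rank(M_{q-1}∘⋯∘M_p): M ≅ I[1,2], I[1,3], I[2,3], I[3,3]^2.
μ_θ-semistable layers: μ^(1)=7/2; μ^(2)=2; μ^(3)=-1; μ^(4)=-10

((1, 1, 0); (1, 1, 1); (0, 0, 3); (0, 1, 0))


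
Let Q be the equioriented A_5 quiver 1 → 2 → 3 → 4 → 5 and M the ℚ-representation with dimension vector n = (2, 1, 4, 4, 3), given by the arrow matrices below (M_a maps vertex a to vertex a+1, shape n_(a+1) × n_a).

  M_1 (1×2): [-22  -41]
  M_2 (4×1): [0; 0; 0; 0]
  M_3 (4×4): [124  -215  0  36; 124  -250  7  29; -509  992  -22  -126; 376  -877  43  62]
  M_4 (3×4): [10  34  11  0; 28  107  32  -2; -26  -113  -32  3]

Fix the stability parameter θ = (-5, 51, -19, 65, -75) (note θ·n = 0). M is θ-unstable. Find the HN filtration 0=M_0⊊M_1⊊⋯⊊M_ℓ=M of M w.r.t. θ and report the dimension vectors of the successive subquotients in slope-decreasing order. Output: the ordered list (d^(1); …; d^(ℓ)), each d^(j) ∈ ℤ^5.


Via rank(M_{q-1}∘⋯∘M_p): M ≅ I[1,1], I[1,2], I[3,4], I[3,5]^3.
μ_θ-semistable layers: μ^(1)=65; μ^(2)=51; μ^(3)=-5; μ^(4)=-19

((0, 0, 0, 1, 0); (0, 1, 0, 0, 0); (2, 0, 0, 3, 3); (0, 0, 4, 0, 0))


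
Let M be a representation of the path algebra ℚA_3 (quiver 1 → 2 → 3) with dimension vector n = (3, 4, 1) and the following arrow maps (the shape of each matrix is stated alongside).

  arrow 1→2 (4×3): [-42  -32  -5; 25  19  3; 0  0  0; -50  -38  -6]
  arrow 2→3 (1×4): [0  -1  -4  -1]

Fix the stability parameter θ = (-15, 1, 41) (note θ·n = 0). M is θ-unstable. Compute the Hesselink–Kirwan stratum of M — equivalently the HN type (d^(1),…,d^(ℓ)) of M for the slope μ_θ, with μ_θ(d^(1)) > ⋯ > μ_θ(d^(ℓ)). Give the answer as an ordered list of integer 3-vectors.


Interval decomposition of M: I[1,1], I[1,2], I[1,3], I[2,2]^2.
HN type (ℓ=3): μ^(1)=41; μ^(2)=1; μ^(3)=-15

((0, 0, 1); (0, 4, 0); (3, 0, 0))


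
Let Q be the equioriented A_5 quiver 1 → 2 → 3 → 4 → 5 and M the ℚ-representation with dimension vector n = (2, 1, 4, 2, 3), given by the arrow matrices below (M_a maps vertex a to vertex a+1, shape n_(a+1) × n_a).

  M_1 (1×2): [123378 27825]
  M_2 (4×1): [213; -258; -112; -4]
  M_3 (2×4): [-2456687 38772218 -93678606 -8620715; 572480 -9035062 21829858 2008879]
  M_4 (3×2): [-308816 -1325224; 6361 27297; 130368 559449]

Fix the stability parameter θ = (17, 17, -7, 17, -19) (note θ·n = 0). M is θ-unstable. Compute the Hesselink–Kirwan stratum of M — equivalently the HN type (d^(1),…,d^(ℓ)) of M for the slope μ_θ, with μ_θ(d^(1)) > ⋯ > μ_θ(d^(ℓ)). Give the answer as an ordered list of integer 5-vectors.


Via rank(M_{q-1}∘⋯∘M_p): M ≅ I[1,1], I[1,5], I[3,3]^2, I[3,5], I[5,5].
μ_θ-semistable layers: μ^(1)=17; μ^(2)=5; μ^(3)=-1; μ^(4)=-7; μ^(5)=-19

((1, 0, 0, 0, 0); (1, 1, 1, 1, 1); (0, 0, 0, 1, 1); (0, 0, 3, 0, 0); (0, 0, 0, 0, 1))


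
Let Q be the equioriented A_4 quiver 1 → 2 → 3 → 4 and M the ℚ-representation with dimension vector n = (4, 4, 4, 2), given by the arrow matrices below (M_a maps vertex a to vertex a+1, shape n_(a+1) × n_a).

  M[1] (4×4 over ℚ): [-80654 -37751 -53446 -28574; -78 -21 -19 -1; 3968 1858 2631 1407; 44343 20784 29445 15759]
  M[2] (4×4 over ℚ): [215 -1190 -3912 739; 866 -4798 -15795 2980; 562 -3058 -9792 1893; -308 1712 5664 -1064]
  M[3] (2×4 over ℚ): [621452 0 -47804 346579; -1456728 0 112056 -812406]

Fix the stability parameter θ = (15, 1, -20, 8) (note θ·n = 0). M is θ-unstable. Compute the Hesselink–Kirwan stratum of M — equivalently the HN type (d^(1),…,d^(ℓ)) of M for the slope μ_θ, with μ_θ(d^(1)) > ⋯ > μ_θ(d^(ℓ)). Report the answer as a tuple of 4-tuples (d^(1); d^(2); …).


Via rank(M_{q-1}∘⋯∘M_p): M ≅ I[1,2], I[1,3]^3, I[3,4], I[4,4].
μ_θ-semistable layers: μ^(1)=8; μ^(2)=-4/3; μ^(3)=-20

((1, 1, 0, 2); (3, 3, 3, 0); (0, 0, 1, 0))


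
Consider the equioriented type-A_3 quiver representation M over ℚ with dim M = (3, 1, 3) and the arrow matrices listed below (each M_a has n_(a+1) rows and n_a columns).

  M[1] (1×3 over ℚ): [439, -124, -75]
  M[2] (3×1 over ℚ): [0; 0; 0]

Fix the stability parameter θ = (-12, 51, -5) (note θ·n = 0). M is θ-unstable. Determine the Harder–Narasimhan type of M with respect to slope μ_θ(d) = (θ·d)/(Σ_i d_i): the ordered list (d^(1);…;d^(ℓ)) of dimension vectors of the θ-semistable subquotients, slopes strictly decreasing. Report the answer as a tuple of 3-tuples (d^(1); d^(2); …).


Barcode: M ≅ I[1,1]^2, I[1,2], I[3,3]^3. HN layers by μ_θ (3 steps, strictly decreasing):
  μ^(1)=51; μ^(2)=-5; μ^(3)=-12

((0, 1, 0); (0, 0, 3); (3, 0, 0))


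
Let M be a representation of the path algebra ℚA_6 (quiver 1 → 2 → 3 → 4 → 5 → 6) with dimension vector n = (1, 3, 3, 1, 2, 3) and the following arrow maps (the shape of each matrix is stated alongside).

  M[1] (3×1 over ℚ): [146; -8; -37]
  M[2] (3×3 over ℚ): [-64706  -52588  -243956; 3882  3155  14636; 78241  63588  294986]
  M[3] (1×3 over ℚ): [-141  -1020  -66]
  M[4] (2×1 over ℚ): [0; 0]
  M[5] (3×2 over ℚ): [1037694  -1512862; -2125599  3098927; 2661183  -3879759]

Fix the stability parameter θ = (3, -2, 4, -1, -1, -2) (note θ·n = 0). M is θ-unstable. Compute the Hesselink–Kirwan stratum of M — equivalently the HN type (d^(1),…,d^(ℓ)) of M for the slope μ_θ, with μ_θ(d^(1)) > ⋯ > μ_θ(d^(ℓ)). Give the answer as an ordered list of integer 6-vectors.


Via rank(M_{q-1}∘⋯∘M_p): M ≅ I[1,2], I[2,3]^2, I[3,4], I[5,5], I[5,6], I[6,6]^2.
μ_θ-semistable layers: μ^(1)=4; μ^(2)=3/2; μ^(3)=1/2; μ^(4)=-1; μ^(5)=-3/2; μ^(6)=-2

((0, 0, 2, 0, 0, 0); (0, 0, 1, 1, 0, 0); (1, 1, 0, 0, 0, 0); (0, 0, 0, 0, 1, 0); (0, 0, 0, 0, 1, 1); (0, 2, 0, 0, 0, 2))


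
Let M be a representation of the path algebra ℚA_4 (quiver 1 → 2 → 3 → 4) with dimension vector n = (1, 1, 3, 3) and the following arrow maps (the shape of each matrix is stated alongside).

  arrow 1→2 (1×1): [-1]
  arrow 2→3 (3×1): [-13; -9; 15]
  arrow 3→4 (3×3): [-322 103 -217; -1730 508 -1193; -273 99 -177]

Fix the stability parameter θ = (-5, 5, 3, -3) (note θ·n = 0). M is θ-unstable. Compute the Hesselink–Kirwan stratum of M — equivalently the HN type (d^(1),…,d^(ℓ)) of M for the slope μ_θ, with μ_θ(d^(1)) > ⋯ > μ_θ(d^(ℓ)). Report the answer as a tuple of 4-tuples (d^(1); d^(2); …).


Barcode: M ≅ I[1,4], I[3,4]^2. HN layers by μ_θ (3 steps, strictly decreasing):
  μ^(1)=5/3; μ^(2)=0; μ^(3)=-5

((0, 1, 1, 1); (0, 0, 2, 2); (1, 0, 0, 0))
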